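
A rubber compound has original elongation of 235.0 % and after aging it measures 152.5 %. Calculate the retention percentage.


Retention = aged / original * 100
= 152.5 / 235.0 * 100
= 64.9%

64.9%


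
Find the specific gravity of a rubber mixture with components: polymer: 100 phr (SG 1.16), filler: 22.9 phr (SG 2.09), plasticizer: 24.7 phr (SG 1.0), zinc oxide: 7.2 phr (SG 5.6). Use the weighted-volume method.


Sum of weights = 154.8
Volume contributions:
  polymer: 100/1.16 = 86.2069
  filler: 22.9/2.09 = 10.9569
  plasticizer: 24.7/1.0 = 24.7000
  zinc oxide: 7.2/5.6 = 1.2857
Sum of volumes = 123.1495
SG = 154.8 / 123.1495 = 1.257

SG = 1.257


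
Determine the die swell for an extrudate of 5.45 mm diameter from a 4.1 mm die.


Die swell ratio = D_extrudate / D_die
= 5.45 / 4.1
= 1.329

Die swell = 1.329


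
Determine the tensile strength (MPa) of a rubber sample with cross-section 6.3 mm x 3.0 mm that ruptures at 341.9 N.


Area = width * thickness = 6.3 * 3.0 = 18.9 mm^2
TS = force / area = 341.9 / 18.9 = 18.09 MPa

18.09 MPa


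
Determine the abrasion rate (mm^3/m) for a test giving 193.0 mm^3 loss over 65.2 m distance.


Rate = volume_loss / distance
= 193.0 / 65.2
= 2.96 mm^3/m

2.96 mm^3/m


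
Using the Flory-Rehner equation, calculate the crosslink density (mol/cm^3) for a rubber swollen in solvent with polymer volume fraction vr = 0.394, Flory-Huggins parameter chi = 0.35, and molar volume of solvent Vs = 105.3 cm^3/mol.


ln(1 - vr) = ln(1 - 0.394) = -0.5009
Numerator = -((-0.5009) + 0.394 + 0.35 * 0.394^2) = 0.0525
Denominator = 105.3 * (0.394^(1/3) - 0.394/2) = 56.4517
nu = 0.0525 / 56.4517 = 9.3075e-04 mol/cm^3

9.3075e-04 mol/cm^3


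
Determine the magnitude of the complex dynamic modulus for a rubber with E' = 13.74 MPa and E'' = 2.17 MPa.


|E*| = sqrt(E'^2 + E''^2)
= sqrt(13.74^2 + 2.17^2)
= sqrt(188.7876 + 4.7089)
= 13.91 MPa

13.91 MPa


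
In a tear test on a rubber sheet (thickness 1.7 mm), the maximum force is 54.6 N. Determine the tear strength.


Tear strength = force / thickness
= 54.6 / 1.7
= 32.12 N/mm

32.12 N/mm


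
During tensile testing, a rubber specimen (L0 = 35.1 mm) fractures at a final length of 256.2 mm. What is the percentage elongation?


Elongation = (Lf - L0) / L0 * 100
= (256.2 - 35.1) / 35.1 * 100
= 221.1 / 35.1 * 100
= 629.9%

629.9%


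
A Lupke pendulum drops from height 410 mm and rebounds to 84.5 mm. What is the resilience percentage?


Resilience = h_rebound / h_drop * 100
= 84.5 / 410 * 100
= 20.6%

20.6%


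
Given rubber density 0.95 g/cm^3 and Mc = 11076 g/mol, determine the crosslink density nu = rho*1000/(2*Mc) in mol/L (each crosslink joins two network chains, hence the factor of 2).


nu = rho * 1000 / (2 * Mc)
nu = 0.95 * 1000 / (2 * 11076)
nu = 950.0 / 22152
nu = 0.0429 mol/L

0.0429 mol/L


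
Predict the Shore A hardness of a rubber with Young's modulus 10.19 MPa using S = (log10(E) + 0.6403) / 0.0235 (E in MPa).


log10(E) = 0.0235*S - 0.6403  =>  S = (log10(E) + 0.6403) / 0.0235
log10(10.19) = 1.008174
S = (1.008174 + 0.6403) / 0.0235 = 1.648474 / 0.0235
S = 70.1

Shore A = 70.1


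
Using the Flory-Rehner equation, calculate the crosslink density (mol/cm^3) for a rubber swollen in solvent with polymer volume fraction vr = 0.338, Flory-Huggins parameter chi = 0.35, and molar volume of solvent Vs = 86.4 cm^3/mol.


ln(1 - vr) = ln(1 - 0.338) = -0.4125
Numerator = -((-0.4125) + 0.338 + 0.35 * 0.338^2) = 0.0345
Denominator = 86.4 * (0.338^(1/3) - 0.338/2) = 45.5831
nu = 0.0345 / 45.5831 = 7.5695e-04 mol/cm^3

7.5695e-04 mol/cm^3


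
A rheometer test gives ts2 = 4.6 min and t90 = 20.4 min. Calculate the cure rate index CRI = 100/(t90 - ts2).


CRI = 100 / (t90 - ts2)
= 100 / (20.4 - 4.6)
= 100 / 15.8
= 6.33 min^-1

6.33 min^-1


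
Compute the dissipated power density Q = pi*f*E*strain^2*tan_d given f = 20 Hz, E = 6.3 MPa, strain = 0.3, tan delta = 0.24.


Q = pi * f * E * strain^2 * tan_d
= pi * 20 * 6.3 * 0.3^2 * 0.24
= pi * 20 * 6.3 * 0.0900 * 0.24
= 8.5502

Q = 8.5502


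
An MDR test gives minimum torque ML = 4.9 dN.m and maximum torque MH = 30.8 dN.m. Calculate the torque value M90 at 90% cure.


M90 = ML + 0.9 * (MH - ML)
M90 = 4.9 + 0.9 * (30.8 - 4.9)
M90 = 4.9 + 0.9 * 25.9
M90 = 28.21 dN.m

28.21 dN.m


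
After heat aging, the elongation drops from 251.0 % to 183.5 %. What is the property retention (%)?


Retention = aged / original * 100
= 183.5 / 251.0 * 100
= 73.1%

73.1%


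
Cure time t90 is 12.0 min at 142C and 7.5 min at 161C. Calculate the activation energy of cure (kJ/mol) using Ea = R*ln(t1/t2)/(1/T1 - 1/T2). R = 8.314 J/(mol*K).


T1 = 415.15 K, T2 = 434.15 K
1/T1 - 1/T2 = 1.0542e-04
ln(t1/t2) = ln(12.0/7.5) = 0.4700
Ea = 8.314 * 0.4700 / 1.0542e-04 = 37068.2837 J/mol
Ea = 37.07 kJ/mol

37.07 kJ/mol


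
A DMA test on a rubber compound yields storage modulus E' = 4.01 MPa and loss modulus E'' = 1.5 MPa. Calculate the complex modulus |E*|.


|E*| = sqrt(E'^2 + E''^2)
= sqrt(4.01^2 + 1.5^2)
= sqrt(16.0801 + 2.2500)
= 4.281 MPa

4.281 MPa


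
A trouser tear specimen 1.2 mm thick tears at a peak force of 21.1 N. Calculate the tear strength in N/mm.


Tear strength = force / thickness
= 21.1 / 1.2
= 17.58 N/mm

17.58 N/mm


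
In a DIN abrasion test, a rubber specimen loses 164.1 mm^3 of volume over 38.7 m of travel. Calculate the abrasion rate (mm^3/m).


Rate = volume_loss / distance
= 164.1 / 38.7
= 4.24 mm^3/m

4.24 mm^3/m


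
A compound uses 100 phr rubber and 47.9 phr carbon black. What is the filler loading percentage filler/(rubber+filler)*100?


Filler % = filler / (rubber + filler) * 100
= 47.9 / (100 + 47.9) * 100
= 47.9 / 147.9 * 100
= 32.39%

32.39%


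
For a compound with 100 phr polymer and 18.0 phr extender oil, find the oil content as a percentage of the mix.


Oil % = oil / (100 + oil) * 100
= 18.0 / (100 + 18.0) * 100
= 18.0 / 118.0 * 100
= 15.25%

15.25%


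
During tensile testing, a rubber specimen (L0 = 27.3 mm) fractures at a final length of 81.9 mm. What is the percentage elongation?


Elongation = (Lf - L0) / L0 * 100
= (81.9 - 27.3) / 27.3 * 100
= 54.6 / 27.3 * 100
= 200.0%

200.0%


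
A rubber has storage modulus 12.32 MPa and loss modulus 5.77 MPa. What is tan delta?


tan delta = E'' / E'
= 5.77 / 12.32
= 0.4683

tan delta = 0.4683


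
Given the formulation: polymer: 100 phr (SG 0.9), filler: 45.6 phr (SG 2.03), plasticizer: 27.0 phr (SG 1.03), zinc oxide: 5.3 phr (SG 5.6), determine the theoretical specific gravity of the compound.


Sum of weights = 177.9
Volume contributions:
  polymer: 100/0.9 = 111.1111
  filler: 45.6/2.03 = 22.4631
  plasticizer: 27.0/1.03 = 26.2136
  zinc oxide: 5.3/5.6 = 0.9464
Sum of volumes = 160.7342
SG = 177.9 / 160.7342 = 1.107

SG = 1.107


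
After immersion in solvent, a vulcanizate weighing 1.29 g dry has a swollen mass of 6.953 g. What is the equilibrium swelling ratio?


Q = W_swollen / W_dry
Q = 6.953 / 1.29
Q = 5.39

Q = 5.39


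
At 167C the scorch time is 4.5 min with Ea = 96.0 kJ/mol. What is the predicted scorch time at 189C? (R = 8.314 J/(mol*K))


Convert temperatures: T1 = 167 + 273.15 = 440.15 K, T2 = 189 + 273.15 = 462.15 K
ts2_new = 4.5 * exp(96000 / 8.314 * (1/462.15 - 1/440.15))
1/T2 - 1/T1 = -1.0815e-04
ts2_new = 1.29 min

1.29 min


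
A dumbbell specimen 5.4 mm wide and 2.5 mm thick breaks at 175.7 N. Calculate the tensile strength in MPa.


Area = width * thickness = 5.4 * 2.5 = 13.5 mm^2
TS = force / area = 175.7 / 13.5 = 13.01 MPa

13.01 MPa


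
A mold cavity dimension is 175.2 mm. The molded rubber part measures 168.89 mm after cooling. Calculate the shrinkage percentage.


Shrinkage = (mold - part) / mold * 100
= (175.2 - 168.89) / 175.2 * 100
= 6.31 / 175.2 * 100
= 3.6%

3.6%


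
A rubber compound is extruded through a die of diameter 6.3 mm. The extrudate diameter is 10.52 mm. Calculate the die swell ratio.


Die swell ratio = D_extrudate / D_die
= 10.52 / 6.3
= 1.67

Die swell = 1.67


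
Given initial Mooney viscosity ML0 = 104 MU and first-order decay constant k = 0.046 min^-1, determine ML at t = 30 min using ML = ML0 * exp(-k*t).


ML = ML0 * exp(-k * t)
ML = 104 * exp(-0.046 * 30)
ML = 104 * 0.2516
ML = 26.16 MU

26.16 MU


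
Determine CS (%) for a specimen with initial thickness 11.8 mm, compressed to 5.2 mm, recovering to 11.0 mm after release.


CS = (t0 - recovered) / (t0 - ts) * 100
= (11.8 - 11.0) / (11.8 - 5.2) * 100
= 0.8 / 6.6 * 100
= 12.1%

12.1%


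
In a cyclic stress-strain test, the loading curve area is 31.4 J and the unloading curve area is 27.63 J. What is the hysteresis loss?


Hysteresis loss = loading - unloading
= 31.4 - 27.63
= 3.77 J

3.77 J


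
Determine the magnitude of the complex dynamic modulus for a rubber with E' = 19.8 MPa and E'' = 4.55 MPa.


|E*| = sqrt(E'^2 + E''^2)
= sqrt(19.8^2 + 4.55^2)
= sqrt(392.0400 + 20.7025)
= 20.316 MPa

20.316 MPa


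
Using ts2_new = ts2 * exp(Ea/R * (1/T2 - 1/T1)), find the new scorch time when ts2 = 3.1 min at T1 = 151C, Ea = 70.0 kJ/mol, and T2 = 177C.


Convert temperatures: T1 = 151 + 273.15 = 424.15 K, T2 = 177 + 273.15 = 450.15 K
ts2_new = 3.1 * exp(70000 / 8.314 * (1/450.15 - 1/424.15))
1/T2 - 1/T1 = -1.3617e-04
ts2_new = 0.98 min

0.98 min


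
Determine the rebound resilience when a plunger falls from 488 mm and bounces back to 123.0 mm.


Resilience = h_rebound / h_drop * 100
= 123.0 / 488 * 100
= 25.2%

25.2%


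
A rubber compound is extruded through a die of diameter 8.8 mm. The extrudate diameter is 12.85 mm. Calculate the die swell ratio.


Die swell ratio = D_extrudate / D_die
= 12.85 / 8.8
= 1.46

Die swell = 1.46


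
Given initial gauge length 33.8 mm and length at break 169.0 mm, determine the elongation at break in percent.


Elongation = (Lf - L0) / L0 * 100
= (169.0 - 33.8) / 33.8 * 100
= 135.2 / 33.8 * 100
= 400.0%

400.0%


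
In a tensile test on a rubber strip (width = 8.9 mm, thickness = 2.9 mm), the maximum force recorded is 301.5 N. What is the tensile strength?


Area = width * thickness = 8.9 * 2.9 = 25.81 mm^2
TS = force / area = 301.5 / 25.81 = 11.68 MPa

11.68 MPa


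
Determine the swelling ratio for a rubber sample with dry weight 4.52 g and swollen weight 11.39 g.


Q = W_swollen / W_dry
Q = 11.39 / 4.52
Q = 2.52

Q = 2.52


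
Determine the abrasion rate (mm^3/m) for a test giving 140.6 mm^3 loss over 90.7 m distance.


Rate = volume_loss / distance
= 140.6 / 90.7
= 1.55 mm^3/m

1.55 mm^3/m


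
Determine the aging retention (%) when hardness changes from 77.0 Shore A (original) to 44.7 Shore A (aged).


Retention = aged / original * 100
= 44.7 / 77.0 * 100
= 58.1%

58.1%


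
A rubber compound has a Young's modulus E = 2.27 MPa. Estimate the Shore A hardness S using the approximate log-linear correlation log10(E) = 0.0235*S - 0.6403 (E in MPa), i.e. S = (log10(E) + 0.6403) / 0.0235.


log10(E) = 0.0235*S - 0.6403  =>  S = (log10(E) + 0.6403) / 0.0235
log10(2.27) = 0.356026
S = (0.356026 + 0.6403) / 0.0235 = 0.996326 / 0.0235
S = 42.4

Shore A = 42.4


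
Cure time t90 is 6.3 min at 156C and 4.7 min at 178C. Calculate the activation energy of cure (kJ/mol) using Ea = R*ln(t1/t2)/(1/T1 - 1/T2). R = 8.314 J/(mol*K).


T1 = 429.15 K, T2 = 451.15 K
1/T1 - 1/T2 = 1.1363e-04
ln(t1/t2) = ln(6.3/4.7) = 0.2930
Ea = 8.314 * 0.2930 / 1.1363e-04 = 21437.0960 J/mol
Ea = 21.44 kJ/mol

21.44 kJ/mol


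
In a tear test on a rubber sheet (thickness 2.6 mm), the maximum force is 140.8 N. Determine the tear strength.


Tear strength = force / thickness
= 140.8 / 2.6
= 54.15 N/mm

54.15 N/mm


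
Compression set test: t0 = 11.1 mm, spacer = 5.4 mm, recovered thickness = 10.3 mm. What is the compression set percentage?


CS = (t0 - recovered) / (t0 - ts) * 100
= (11.1 - 10.3) / (11.1 - 5.4) * 100
= 0.8 / 5.7 * 100
= 14.0%

14.0%


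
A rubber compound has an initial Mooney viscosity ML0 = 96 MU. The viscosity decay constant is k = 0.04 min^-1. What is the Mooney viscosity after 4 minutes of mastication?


ML = ML0 * exp(-k * t)
ML = 96 * exp(-0.04 * 4)
ML = 96 * 0.8521
ML = 81.81 MU

81.81 MU


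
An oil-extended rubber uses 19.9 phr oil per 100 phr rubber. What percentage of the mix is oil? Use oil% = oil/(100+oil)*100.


Oil % = oil / (100 + oil) * 100
= 19.9 / (100 + 19.9) * 100
= 19.9 / 119.9 * 100
= 16.6%

16.6%


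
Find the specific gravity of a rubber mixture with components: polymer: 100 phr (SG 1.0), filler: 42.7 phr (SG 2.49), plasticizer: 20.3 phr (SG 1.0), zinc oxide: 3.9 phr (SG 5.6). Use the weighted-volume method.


Sum of weights = 166.9
Volume contributions:
  polymer: 100/1.0 = 100.0000
  filler: 42.7/2.49 = 17.1486
  plasticizer: 20.3/1.0 = 20.3000
  zinc oxide: 3.9/5.6 = 0.6964
Sum of volumes = 138.1450
SG = 166.9 / 138.1450 = 1.208

SG = 1.208


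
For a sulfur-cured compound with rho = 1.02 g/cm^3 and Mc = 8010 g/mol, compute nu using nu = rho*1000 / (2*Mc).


nu = rho * 1000 / (2 * Mc)
nu = 1.02 * 1000 / (2 * 8010)
nu = 1020.0 / 16020
nu = 0.0637 mol/L

0.0637 mol/L


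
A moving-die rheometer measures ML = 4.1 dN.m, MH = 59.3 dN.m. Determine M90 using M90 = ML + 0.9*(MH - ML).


M90 = ML + 0.9 * (MH - ML)
M90 = 4.1 + 0.9 * (59.3 - 4.1)
M90 = 4.1 + 0.9 * 55.2
M90 = 53.78 dN.m

53.78 dN.m


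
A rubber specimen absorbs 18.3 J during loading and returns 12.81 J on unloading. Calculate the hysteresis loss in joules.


Hysteresis loss = loading - unloading
= 18.3 - 12.81
= 5.49 J

5.49 J


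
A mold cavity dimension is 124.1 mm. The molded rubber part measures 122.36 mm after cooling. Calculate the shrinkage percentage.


Shrinkage = (mold - part) / mold * 100
= (124.1 - 122.36) / 124.1 * 100
= 1.74 / 124.1 * 100
= 1.4%

1.4%


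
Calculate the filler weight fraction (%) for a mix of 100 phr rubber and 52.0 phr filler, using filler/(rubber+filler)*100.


Filler % = filler / (rubber + filler) * 100
= 52.0 / (100 + 52.0) * 100
= 52.0 / 152.0 * 100
= 34.21%

34.21%


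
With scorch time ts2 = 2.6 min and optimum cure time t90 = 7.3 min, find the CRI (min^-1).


CRI = 100 / (t90 - ts2)
= 100 / (7.3 - 2.6)
= 100 / 4.7
= 21.28 min^-1

21.28 min^-1


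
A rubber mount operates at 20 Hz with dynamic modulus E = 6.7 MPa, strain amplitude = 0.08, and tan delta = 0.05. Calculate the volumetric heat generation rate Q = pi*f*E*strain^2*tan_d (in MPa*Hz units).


Q = pi * f * E * strain^2 * tan_d
= pi * 20 * 6.7 * 0.08^2 * 0.05
= pi * 20 * 6.7 * 0.0064 * 0.05
= 0.1347

Q = 0.1347


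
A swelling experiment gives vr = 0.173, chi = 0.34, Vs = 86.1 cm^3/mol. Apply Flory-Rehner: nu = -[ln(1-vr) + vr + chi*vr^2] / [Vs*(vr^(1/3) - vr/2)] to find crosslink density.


ln(1 - vr) = ln(1 - 0.173) = -0.1900
Numerator = -((-0.1900) + 0.173 + 0.34 * 0.173^2) = 0.0068
Denominator = 86.1 * (0.173^(1/3) - 0.173/2) = 40.5277
nu = 0.0068 / 40.5277 = 1.6716e-04 mol/cm^3

1.6716e-04 mol/cm^3


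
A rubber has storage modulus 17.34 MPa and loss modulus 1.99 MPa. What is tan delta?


tan delta = E'' / E'
= 1.99 / 17.34
= 0.1148

tan delta = 0.1148


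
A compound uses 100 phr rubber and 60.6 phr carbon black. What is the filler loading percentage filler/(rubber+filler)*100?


Filler % = filler / (rubber + filler) * 100
= 60.6 / (100 + 60.6) * 100
= 60.6 / 160.6 * 100
= 37.73%

37.73%


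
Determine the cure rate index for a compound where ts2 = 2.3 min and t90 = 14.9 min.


CRI = 100 / (t90 - ts2)
= 100 / (14.9 - 2.3)
= 100 / 12.6
= 7.94 min^-1

7.94 min^-1


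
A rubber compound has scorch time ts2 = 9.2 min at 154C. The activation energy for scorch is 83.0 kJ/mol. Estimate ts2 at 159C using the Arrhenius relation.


Convert temperatures: T1 = 154 + 273.15 = 427.15 K, T2 = 159 + 273.15 = 432.15 K
ts2_new = 9.2 * exp(83000 / 8.314 * (1/432.15 - 1/427.15))
1/T2 - 1/T1 = -2.7087e-05
ts2_new = 7.02 min

7.02 min


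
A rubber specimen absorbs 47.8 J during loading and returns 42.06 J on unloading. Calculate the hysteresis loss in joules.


Hysteresis loss = loading - unloading
= 47.8 - 42.06
= 5.74 J

5.74 J


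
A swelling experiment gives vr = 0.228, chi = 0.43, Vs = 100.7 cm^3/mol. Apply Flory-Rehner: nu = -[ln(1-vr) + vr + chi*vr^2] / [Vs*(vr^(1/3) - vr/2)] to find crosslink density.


ln(1 - vr) = ln(1 - 0.228) = -0.2588
Numerator = -((-0.2588) + 0.228 + 0.43 * 0.228^2) = 0.0084
Denominator = 100.7 * (0.228^(1/3) - 0.228/2) = 50.0390
nu = 0.0084 / 50.0390 = 1.6822e-04 mol/cm^3

1.6822e-04 mol/cm^3


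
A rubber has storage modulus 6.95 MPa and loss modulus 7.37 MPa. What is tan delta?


tan delta = E'' / E'
= 7.37 / 6.95
= 1.0604

tan delta = 1.0604


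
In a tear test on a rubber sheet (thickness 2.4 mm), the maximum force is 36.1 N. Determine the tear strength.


Tear strength = force / thickness
= 36.1 / 2.4
= 15.04 N/mm

15.04 N/mm


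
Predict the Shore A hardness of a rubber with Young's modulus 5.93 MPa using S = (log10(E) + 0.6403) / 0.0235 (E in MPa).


log10(E) = 0.0235*S - 0.6403  =>  S = (log10(E) + 0.6403) / 0.0235
log10(5.93) = 0.773055
S = (0.773055 + 0.6403) / 0.0235 = 1.413355 / 0.0235
S = 60.1

Shore A = 60.1


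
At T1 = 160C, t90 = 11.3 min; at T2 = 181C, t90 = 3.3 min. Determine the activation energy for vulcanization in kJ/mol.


T1 = 433.15 K, T2 = 454.15 K
1/T1 - 1/T2 = 1.0675e-04
ln(t1/t2) = ln(11.3/3.3) = 1.2309
Ea = 8.314 * 1.2309 / 1.0675e-04 = 95861.4886 J/mol
Ea = 95.86 kJ/mol

95.86 kJ/mol


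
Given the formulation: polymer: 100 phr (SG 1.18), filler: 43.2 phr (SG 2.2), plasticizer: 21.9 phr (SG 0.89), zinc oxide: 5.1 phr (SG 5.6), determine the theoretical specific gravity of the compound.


Sum of weights = 170.2
Volume contributions:
  polymer: 100/1.18 = 84.7458
  filler: 43.2/2.2 = 19.6364
  plasticizer: 21.9/0.89 = 24.6067
  zinc oxide: 5.1/5.6 = 0.9107
Sum of volumes = 129.8996
SG = 170.2 / 129.8996 = 1.31

SG = 1.31


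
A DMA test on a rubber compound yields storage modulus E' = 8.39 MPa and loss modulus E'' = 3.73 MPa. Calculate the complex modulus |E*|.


|E*| = sqrt(E'^2 + E''^2)
= sqrt(8.39^2 + 3.73^2)
= sqrt(70.3921 + 13.9129)
= 9.182 MPa

9.182 MPa


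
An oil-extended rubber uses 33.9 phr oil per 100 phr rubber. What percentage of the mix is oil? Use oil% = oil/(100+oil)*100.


Oil % = oil / (100 + oil) * 100
= 33.9 / (100 + 33.9) * 100
= 33.9 / 133.9 * 100
= 25.32%

25.32%


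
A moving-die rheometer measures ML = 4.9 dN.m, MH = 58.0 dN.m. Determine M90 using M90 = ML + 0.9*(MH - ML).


M90 = ML + 0.9 * (MH - ML)
M90 = 4.9 + 0.9 * (58.0 - 4.9)
M90 = 4.9 + 0.9 * 53.1
M90 = 52.69 dN.m

52.69 dN.m


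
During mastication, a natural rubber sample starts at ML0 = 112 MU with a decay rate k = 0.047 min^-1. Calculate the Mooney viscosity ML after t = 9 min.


ML = ML0 * exp(-k * t)
ML = 112 * exp(-0.047 * 9)
ML = 112 * 0.6551
ML = 73.37 MU

73.37 MU


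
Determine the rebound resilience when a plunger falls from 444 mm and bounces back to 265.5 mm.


Resilience = h_rebound / h_drop * 100
= 265.5 / 444 * 100
= 59.8%

59.8%


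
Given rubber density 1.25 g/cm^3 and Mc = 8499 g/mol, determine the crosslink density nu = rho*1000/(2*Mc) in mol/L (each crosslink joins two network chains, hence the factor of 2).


nu = rho * 1000 / (2 * Mc)
nu = 1.25 * 1000 / (2 * 8499)
nu = 1250.0 / 16998
nu = 0.0735 mol/L

0.0735 mol/L


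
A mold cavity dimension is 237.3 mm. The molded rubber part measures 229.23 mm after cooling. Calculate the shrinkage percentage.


Shrinkage = (mold - part) / mold * 100
= (237.3 - 229.23) / 237.3 * 100
= 8.07 / 237.3 * 100
= 3.4%

3.4%


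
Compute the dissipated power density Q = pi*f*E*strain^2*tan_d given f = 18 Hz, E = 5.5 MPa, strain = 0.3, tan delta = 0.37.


Q = pi * f * E * strain^2 * tan_d
= pi * 18 * 5.5 * 0.3^2 * 0.37
= pi * 18 * 5.5 * 0.0900 * 0.37
= 10.3569

Q = 10.3569


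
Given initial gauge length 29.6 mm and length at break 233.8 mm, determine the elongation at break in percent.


Elongation = (Lf - L0) / L0 * 100
= (233.8 - 29.6) / 29.6 * 100
= 204.2 / 29.6 * 100
= 689.9%

689.9%


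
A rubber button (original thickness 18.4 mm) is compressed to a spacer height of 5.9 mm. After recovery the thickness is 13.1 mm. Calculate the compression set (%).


CS = (t0 - recovered) / (t0 - ts) * 100
= (18.4 - 13.1) / (18.4 - 5.9) * 100
= 5.3 / 12.5 * 100
= 42.4%

42.4%


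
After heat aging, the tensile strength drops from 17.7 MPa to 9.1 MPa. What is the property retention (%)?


Retention = aged / original * 100
= 9.1 / 17.7 * 100
= 51.4%

51.4%


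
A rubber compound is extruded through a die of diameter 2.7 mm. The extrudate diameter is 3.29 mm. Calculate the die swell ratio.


Die swell ratio = D_extrudate / D_die
= 3.29 / 2.7
= 1.219

Die swell = 1.219


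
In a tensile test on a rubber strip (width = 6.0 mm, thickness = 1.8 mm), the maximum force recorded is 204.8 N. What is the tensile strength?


Area = width * thickness = 6.0 * 1.8 = 10.8 mm^2
TS = force / area = 204.8 / 10.8 = 18.96 MPa

18.96 MPa


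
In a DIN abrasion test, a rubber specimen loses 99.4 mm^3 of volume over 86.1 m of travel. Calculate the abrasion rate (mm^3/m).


Rate = volume_loss / distance
= 99.4 / 86.1
= 1.154 mm^3/m

1.154 mm^3/m


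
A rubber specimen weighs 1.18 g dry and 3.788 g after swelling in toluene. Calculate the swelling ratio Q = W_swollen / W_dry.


Q = W_swollen / W_dry
Q = 3.788 / 1.18
Q = 3.21

Q = 3.21


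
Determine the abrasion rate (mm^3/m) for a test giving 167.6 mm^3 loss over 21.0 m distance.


Rate = volume_loss / distance
= 167.6 / 21.0
= 7.981 mm^3/m

7.981 mm^3/m


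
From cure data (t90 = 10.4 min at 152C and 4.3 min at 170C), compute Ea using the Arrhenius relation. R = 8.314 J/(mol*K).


T1 = 425.15 K, T2 = 443.15 K
1/T1 - 1/T2 = 9.5539e-05
ln(t1/t2) = ln(10.4/4.3) = 0.8832
Ea = 8.314 * 0.8832 / 9.5539e-05 = 76857.2747 J/mol
Ea = 76.86 kJ/mol

76.86 kJ/mol


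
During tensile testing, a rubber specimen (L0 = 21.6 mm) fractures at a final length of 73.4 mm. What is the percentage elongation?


Elongation = (Lf - L0) / L0 * 100
= (73.4 - 21.6) / 21.6 * 100
= 51.8 / 21.6 * 100
= 239.8%

239.8%


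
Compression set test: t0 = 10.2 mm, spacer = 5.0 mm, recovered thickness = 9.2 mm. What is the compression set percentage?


CS = (t0 - recovered) / (t0 - ts) * 100
= (10.2 - 9.2) / (10.2 - 5.0) * 100
= 1.0 / 5.2 * 100
= 19.2%

19.2%


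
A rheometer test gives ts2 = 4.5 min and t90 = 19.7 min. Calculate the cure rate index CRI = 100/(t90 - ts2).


CRI = 100 / (t90 - ts2)
= 100 / (19.7 - 4.5)
= 100 / 15.2
= 6.58 min^-1

6.58 min^-1


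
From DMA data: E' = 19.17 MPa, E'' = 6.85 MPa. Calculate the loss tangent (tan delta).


tan delta = E'' / E'
= 6.85 / 19.17
= 0.3573

tan delta = 0.3573


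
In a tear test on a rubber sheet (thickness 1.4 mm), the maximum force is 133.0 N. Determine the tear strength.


Tear strength = force / thickness
= 133.0 / 1.4
= 95.0 N/mm

95.0 N/mm


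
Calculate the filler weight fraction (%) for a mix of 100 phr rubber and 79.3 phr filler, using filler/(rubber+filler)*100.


Filler % = filler / (rubber + filler) * 100
= 79.3 / (100 + 79.3) * 100
= 79.3 / 179.3 * 100
= 44.23%

44.23%


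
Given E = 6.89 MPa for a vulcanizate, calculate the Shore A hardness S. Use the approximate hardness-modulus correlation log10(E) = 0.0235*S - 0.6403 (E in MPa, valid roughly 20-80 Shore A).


log10(E) = 0.0235*S - 0.6403  =>  S = (log10(E) + 0.6403) / 0.0235
log10(6.89) = 0.838219
S = (0.838219 + 0.6403) / 0.0235 = 1.478519 / 0.0235
S = 62.9

Shore A = 62.9


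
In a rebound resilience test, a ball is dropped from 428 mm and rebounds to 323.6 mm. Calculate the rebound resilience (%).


Resilience = h_rebound / h_drop * 100
= 323.6 / 428 * 100
= 75.6%

75.6%


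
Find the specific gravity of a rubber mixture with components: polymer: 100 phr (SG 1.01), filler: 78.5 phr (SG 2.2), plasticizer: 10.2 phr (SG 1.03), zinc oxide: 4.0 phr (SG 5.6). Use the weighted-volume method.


Sum of weights = 192.7
Volume contributions:
  polymer: 100/1.01 = 99.0099
  filler: 78.5/2.2 = 35.6818
  plasticizer: 10.2/1.03 = 9.9029
  zinc oxide: 4.0/5.6 = 0.7143
Sum of volumes = 145.3089
SG = 192.7 / 145.3089 = 1.326

SG = 1.326


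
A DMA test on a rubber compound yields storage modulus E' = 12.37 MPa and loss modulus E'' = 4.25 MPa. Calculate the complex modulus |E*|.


|E*| = sqrt(E'^2 + E''^2)
= sqrt(12.37^2 + 4.25^2)
= sqrt(153.0169 + 18.0625)
= 13.08 MPa

13.08 MPa


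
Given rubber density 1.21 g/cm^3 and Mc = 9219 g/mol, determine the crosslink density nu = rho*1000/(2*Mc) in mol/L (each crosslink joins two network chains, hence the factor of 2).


nu = rho * 1000 / (2 * Mc)
nu = 1.21 * 1000 / (2 * 9219)
nu = 1210.0 / 18438
nu = 0.0656 mol/L

0.0656 mol/L


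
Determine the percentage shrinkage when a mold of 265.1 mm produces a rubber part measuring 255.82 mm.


Shrinkage = (mold - part) / mold * 100
= (265.1 - 255.82) / 265.1 * 100
= 9.28 / 265.1 * 100
= 3.5%

3.5%


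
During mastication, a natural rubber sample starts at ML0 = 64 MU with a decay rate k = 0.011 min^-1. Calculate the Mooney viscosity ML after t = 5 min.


ML = ML0 * exp(-k * t)
ML = 64 * exp(-0.011 * 5)
ML = 64 * 0.9465
ML = 60.58 MU

60.58 MU


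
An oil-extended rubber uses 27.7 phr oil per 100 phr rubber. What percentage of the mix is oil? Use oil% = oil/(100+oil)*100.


Oil % = oil / (100 + oil) * 100
= 27.7 / (100 + 27.7) * 100
= 27.7 / 127.7 * 100
= 21.69%

21.69%


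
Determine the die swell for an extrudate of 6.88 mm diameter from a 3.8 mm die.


Die swell ratio = D_extrudate / D_die
= 6.88 / 3.8
= 1.811

Die swell = 1.811


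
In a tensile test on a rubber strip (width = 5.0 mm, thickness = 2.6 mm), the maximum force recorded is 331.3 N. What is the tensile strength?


Area = width * thickness = 5.0 * 2.6 = 13.0 mm^2
TS = force / area = 331.3 / 13.0 = 25.48 MPa

25.48 MPa


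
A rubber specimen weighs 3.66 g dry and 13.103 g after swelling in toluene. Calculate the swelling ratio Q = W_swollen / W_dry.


Q = W_swollen / W_dry
Q = 13.103 / 3.66
Q = 3.58

Q = 3.58


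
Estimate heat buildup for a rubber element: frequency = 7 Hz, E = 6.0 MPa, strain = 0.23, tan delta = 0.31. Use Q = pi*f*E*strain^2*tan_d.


Q = pi * f * E * strain^2 * tan_d
= pi * 7 * 6.0 * 0.23^2 * 0.31
= pi * 7 * 6.0 * 0.0529 * 0.31
= 2.1638

Q = 2.1638


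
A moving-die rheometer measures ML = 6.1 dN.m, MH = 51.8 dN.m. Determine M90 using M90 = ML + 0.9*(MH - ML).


M90 = ML + 0.9 * (MH - ML)
M90 = 6.1 + 0.9 * (51.8 - 6.1)
M90 = 6.1 + 0.9 * 45.7
M90 = 47.23 dN.m

47.23 dN.m


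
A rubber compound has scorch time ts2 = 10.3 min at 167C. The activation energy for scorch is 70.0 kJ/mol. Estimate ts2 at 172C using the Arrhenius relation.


Convert temperatures: T1 = 167 + 273.15 = 440.15 K, T2 = 172 + 273.15 = 445.15 K
ts2_new = 10.3 * exp(70000 / 8.314 * (1/445.15 - 1/440.15))
1/T2 - 1/T1 = -2.5519e-05
ts2_new = 8.31 min

8.31 min


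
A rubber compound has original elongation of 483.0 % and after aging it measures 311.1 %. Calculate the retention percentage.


Retention = aged / original * 100
= 311.1 / 483.0 * 100
= 64.4%

64.4%


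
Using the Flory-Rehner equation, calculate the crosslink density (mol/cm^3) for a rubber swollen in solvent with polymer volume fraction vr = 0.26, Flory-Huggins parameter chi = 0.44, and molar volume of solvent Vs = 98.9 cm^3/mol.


ln(1 - vr) = ln(1 - 0.26) = -0.3011
Numerator = -((-0.3011) + 0.26 + 0.44 * 0.26^2) = 0.0114
Denominator = 98.9 * (0.26^(1/3) - 0.26/2) = 50.2660
nu = 0.0114 / 50.2660 = 2.2602e-04 mol/cm^3

2.2602e-04 mol/cm^3


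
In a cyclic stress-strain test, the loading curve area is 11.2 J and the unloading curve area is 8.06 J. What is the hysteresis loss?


Hysteresis loss = loading - unloading
= 11.2 - 8.06
= 3.14 J

3.14 J


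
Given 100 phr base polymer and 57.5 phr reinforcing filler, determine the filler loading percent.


Filler % = filler / (rubber + filler) * 100
= 57.5 / (100 + 57.5) * 100
= 57.5 / 157.5 * 100
= 36.51%

36.51%


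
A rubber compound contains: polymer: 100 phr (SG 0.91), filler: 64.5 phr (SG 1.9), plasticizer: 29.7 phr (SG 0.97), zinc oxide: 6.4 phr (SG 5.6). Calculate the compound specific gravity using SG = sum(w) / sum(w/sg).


Sum of weights = 200.6
Volume contributions:
  polymer: 100/0.91 = 109.8901
  filler: 64.5/1.9 = 33.9474
  plasticizer: 29.7/0.97 = 30.6186
  zinc oxide: 6.4/5.6 = 1.1429
Sum of volumes = 175.5989
SG = 200.6 / 175.5989 = 1.142

SG = 1.142


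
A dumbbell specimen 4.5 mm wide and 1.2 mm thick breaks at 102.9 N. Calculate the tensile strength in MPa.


Area = width * thickness = 4.5 * 1.2 = 5.4 mm^2
TS = force / area = 102.9 / 5.4 = 19.06 MPa

19.06 MPa


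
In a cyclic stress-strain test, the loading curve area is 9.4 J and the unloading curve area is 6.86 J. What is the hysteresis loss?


Hysteresis loss = loading - unloading
= 9.4 - 6.86
= 2.54 J

2.54 J


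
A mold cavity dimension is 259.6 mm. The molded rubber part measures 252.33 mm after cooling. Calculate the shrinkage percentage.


Shrinkage = (mold - part) / mold * 100
= (259.6 - 252.33) / 259.6 * 100
= 7.27 / 259.6 * 100
= 2.8%

2.8%


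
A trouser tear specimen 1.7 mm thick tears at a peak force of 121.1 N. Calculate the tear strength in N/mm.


Tear strength = force / thickness
= 121.1 / 1.7
= 71.24 N/mm

71.24 N/mm


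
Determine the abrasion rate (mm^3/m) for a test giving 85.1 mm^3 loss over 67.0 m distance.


Rate = volume_loss / distance
= 85.1 / 67.0
= 1.27 mm^3/m

1.27 mm^3/m


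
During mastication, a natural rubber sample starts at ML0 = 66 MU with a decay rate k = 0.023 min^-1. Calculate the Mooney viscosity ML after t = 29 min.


ML = ML0 * exp(-k * t)
ML = 66 * exp(-0.023 * 29)
ML = 66 * 0.5132
ML = 33.87 MU

33.87 MU


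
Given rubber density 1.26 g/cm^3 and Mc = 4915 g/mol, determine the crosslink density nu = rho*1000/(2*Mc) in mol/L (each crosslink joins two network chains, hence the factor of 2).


nu = rho * 1000 / (2 * Mc)
nu = 1.26 * 1000 / (2 * 4915)
nu = 1260.0 / 9830
nu = 0.1282 mol/L

0.1282 mol/L


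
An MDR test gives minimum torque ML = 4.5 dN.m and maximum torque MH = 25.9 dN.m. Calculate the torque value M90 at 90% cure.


M90 = ML + 0.9 * (MH - ML)
M90 = 4.5 + 0.9 * (25.9 - 4.5)
M90 = 4.5 + 0.9 * 21.4
M90 = 23.76 dN.m

23.76 dN.m


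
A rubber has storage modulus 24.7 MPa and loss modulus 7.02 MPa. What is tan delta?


tan delta = E'' / E'
= 7.02 / 24.7
= 0.2842

tan delta = 0.2842


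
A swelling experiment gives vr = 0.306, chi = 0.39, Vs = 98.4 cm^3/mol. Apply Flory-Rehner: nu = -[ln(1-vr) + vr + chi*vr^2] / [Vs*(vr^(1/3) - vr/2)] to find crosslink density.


ln(1 - vr) = ln(1 - 0.306) = -0.3653
Numerator = -((-0.3653) + 0.306 + 0.39 * 0.306^2) = 0.0228
Denominator = 98.4 * (0.306^(1/3) - 0.306/2) = 51.2533
nu = 0.0228 / 51.2533 = 4.4417e-04 mol/cm^3

4.4417e-04 mol/cm^3


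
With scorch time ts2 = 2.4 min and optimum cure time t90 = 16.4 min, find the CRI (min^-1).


CRI = 100 / (t90 - ts2)
= 100 / (16.4 - 2.4)
= 100 / 14.0
= 7.14 min^-1

7.14 min^-1


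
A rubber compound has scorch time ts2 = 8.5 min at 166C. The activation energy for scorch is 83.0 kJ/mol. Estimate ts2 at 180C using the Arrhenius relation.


Convert temperatures: T1 = 166 + 273.15 = 439.15 K, T2 = 180 + 273.15 = 453.15 K
ts2_new = 8.5 * exp(83000 / 8.314 * (1/453.15 - 1/439.15))
1/T2 - 1/T1 = -7.0351e-05
ts2_new = 4.21 min

4.21 min


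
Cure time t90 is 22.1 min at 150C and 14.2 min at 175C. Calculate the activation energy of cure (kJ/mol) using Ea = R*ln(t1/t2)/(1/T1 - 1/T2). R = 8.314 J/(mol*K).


T1 = 423.15 K, T2 = 448.15 K
1/T1 - 1/T2 = 1.3183e-04
ln(t1/t2) = ln(22.1/14.2) = 0.4423
Ea = 8.314 * 0.4423 / 1.3183e-04 = 27895.8561 J/mol
Ea = 27.9 kJ/mol

27.9 kJ/mol


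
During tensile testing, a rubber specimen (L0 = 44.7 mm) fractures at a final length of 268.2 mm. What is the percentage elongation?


Elongation = (Lf - L0) / L0 * 100
= (268.2 - 44.7) / 44.7 * 100
= 223.5 / 44.7 * 100
= 500.0%

500.0%


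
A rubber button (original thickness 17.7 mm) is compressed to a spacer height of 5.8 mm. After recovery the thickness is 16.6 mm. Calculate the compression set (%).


CS = (t0 - recovered) / (t0 - ts) * 100
= (17.7 - 16.6) / (17.7 - 5.8) * 100
= 1.1 / 11.9 * 100
= 9.2%

9.2%


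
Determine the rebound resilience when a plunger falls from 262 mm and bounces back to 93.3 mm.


Resilience = h_rebound / h_drop * 100
= 93.3 / 262 * 100
= 35.6%

35.6%


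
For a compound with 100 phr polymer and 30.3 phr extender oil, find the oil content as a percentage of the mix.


Oil % = oil / (100 + oil) * 100
= 30.3 / (100 + 30.3) * 100
= 30.3 / 130.3 * 100
= 23.25%

23.25%


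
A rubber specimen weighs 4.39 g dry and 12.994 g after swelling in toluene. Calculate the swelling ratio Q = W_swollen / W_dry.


Q = W_swollen / W_dry
Q = 12.994 / 4.39
Q = 2.96

Q = 2.96


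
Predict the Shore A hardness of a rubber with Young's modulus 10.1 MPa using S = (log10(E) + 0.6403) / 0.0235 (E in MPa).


log10(E) = 0.0235*S - 0.6403  =>  S = (log10(E) + 0.6403) / 0.0235
log10(10.1) = 1.004321
S = (1.004321 + 0.6403) / 0.0235 = 1.644621 / 0.0235
S = 70.0

Shore A = 70.0


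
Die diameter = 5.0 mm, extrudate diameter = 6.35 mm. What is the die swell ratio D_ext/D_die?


Die swell ratio = D_extrudate / D_die
= 6.35 / 5.0
= 1.27

Die swell = 1.27


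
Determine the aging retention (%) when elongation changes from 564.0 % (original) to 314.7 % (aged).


Retention = aged / original * 100
= 314.7 / 564.0 * 100
= 55.8%

55.8%


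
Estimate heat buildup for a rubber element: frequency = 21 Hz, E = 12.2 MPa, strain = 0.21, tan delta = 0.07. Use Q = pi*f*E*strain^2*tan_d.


Q = pi * f * E * strain^2 * tan_d
= pi * 21 * 12.2 * 0.21^2 * 0.07
= pi * 21 * 12.2 * 0.0441 * 0.07
= 2.4847

Q = 2.4847


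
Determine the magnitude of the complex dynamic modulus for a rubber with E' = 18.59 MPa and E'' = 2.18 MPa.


|E*| = sqrt(E'^2 + E''^2)
= sqrt(18.59^2 + 2.18^2)
= sqrt(345.5881 + 4.7524)
= 18.717 MPa

18.717 MPa


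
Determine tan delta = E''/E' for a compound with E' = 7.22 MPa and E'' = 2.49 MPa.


tan delta = E'' / E'
= 2.49 / 7.22
= 0.3449

tan delta = 0.3449


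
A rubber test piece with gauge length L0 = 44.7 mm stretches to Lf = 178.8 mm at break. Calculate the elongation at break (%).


Elongation = (Lf - L0) / L0 * 100
= (178.8 - 44.7) / 44.7 * 100
= 134.1 / 44.7 * 100
= 300.0%

300.0%


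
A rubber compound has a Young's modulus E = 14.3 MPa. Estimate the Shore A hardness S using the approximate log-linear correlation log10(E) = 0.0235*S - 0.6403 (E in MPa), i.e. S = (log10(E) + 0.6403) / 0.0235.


log10(E) = 0.0235*S - 0.6403  =>  S = (log10(E) + 0.6403) / 0.0235
log10(14.3) = 1.155336
S = (1.155336 + 0.6403) / 0.0235 = 1.795636 / 0.0235
S = 76.4

Shore A = 76.4


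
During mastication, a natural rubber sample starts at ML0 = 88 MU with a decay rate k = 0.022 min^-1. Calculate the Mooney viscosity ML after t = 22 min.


ML = ML0 * exp(-k * t)
ML = 88 * exp(-0.022 * 22)
ML = 88 * 0.6163
ML = 54.24 MU

54.24 MU


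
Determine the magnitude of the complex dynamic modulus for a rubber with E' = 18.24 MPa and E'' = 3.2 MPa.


|E*| = sqrt(E'^2 + E''^2)
= sqrt(18.24^2 + 3.2^2)
= sqrt(332.6976 + 10.2400)
= 18.519 MPa

18.519 MPa


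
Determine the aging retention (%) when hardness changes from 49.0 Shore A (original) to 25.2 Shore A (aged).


Retention = aged / original * 100
= 25.2 / 49.0 * 100
= 51.4%

51.4%


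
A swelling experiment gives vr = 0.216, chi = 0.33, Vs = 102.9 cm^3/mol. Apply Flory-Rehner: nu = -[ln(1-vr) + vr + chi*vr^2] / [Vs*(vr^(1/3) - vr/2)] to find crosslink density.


ln(1 - vr) = ln(1 - 0.216) = -0.2433
Numerator = -((-0.2433) + 0.216 + 0.33 * 0.216^2) = 0.0119
Denominator = 102.9 * (0.216^(1/3) - 0.216/2) = 50.6268
nu = 0.0119 / 50.6268 = 2.3604e-04 mol/cm^3

2.3604e-04 mol/cm^3


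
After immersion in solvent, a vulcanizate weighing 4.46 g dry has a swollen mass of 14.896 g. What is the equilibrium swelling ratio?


Q = W_swollen / W_dry
Q = 14.896 / 4.46
Q = 3.34

Q = 3.34


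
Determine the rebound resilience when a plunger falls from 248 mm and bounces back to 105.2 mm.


Resilience = h_rebound / h_drop * 100
= 105.2 / 248 * 100
= 42.4%

42.4%


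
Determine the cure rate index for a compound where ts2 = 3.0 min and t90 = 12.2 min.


CRI = 100 / (t90 - ts2)
= 100 / (12.2 - 3.0)
= 100 / 9.2
= 10.87 min^-1

10.87 min^-1


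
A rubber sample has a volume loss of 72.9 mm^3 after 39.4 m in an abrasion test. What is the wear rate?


Rate = volume_loss / distance
= 72.9 / 39.4
= 1.85 mm^3/m

1.85 mm^3/m


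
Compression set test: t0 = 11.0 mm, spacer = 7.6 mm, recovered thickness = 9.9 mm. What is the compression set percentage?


CS = (t0 - recovered) / (t0 - ts) * 100
= (11.0 - 9.9) / (11.0 - 7.6) * 100
= 1.1 / 3.4 * 100
= 32.4%

32.4%


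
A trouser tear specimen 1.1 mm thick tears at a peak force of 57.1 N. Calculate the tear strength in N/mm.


Tear strength = force / thickness
= 57.1 / 1.1
= 51.91 N/mm

51.91 N/mm


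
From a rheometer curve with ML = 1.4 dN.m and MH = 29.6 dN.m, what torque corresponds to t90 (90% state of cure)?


M90 = ML + 0.9 * (MH - ML)
M90 = 1.4 + 0.9 * (29.6 - 1.4)
M90 = 1.4 + 0.9 * 28.2
M90 = 26.78 dN.m

26.78 dN.m


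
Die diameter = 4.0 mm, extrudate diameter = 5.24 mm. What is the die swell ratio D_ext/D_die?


Die swell ratio = D_extrudate / D_die
= 5.24 / 4.0
= 1.31

Die swell = 1.31


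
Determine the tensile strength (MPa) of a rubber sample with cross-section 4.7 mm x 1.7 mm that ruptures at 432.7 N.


Area = width * thickness = 4.7 * 1.7 = 7.99 mm^2
TS = force / area = 432.7 / 7.99 = 54.16 MPa

54.16 MPa


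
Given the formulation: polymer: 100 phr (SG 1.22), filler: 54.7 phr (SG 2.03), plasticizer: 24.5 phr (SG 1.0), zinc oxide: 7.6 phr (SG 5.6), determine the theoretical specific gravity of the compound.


Sum of weights = 186.8
Volume contributions:
  polymer: 100/1.22 = 81.9672
  filler: 54.7/2.03 = 26.9458
  plasticizer: 24.5/1.0 = 24.5000
  zinc oxide: 7.6/5.6 = 1.3571
Sum of volumes = 134.7702
SG = 186.8 / 134.7702 = 1.386

SG = 1.386


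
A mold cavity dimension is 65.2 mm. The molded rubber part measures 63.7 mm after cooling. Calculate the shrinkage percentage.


Shrinkage = (mold - part) / mold * 100
= (65.2 - 63.7) / 65.2 * 100
= 1.5 / 65.2 * 100
= 2.3%

2.3%


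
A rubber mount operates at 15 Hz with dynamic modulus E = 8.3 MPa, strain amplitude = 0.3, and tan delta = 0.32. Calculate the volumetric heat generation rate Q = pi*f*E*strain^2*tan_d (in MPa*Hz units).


Q = pi * f * E * strain^2 * tan_d
= pi * 15 * 8.3 * 0.3^2 * 0.32
= pi * 15 * 8.3 * 0.0900 * 0.32
= 11.2645

Q = 11.2645


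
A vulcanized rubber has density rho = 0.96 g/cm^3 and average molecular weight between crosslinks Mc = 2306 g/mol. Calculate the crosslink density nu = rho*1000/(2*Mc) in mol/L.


nu = rho * 1000 / (2 * Mc)
nu = 0.96 * 1000 / (2 * 2306)
nu = 960.0 / 4612
nu = 0.2082 mol/L

0.2082 mol/L


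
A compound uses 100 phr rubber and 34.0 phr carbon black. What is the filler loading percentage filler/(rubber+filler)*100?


Filler % = filler / (rubber + filler) * 100
= 34.0 / (100 + 34.0) * 100
= 34.0 / 134.0 * 100
= 25.37%

25.37%


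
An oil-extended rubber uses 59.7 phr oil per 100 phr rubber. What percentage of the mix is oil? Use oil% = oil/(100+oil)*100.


Oil % = oil / (100 + oil) * 100
= 59.7 / (100 + 59.7) * 100
= 59.7 / 159.7 * 100
= 37.38%

37.38%
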